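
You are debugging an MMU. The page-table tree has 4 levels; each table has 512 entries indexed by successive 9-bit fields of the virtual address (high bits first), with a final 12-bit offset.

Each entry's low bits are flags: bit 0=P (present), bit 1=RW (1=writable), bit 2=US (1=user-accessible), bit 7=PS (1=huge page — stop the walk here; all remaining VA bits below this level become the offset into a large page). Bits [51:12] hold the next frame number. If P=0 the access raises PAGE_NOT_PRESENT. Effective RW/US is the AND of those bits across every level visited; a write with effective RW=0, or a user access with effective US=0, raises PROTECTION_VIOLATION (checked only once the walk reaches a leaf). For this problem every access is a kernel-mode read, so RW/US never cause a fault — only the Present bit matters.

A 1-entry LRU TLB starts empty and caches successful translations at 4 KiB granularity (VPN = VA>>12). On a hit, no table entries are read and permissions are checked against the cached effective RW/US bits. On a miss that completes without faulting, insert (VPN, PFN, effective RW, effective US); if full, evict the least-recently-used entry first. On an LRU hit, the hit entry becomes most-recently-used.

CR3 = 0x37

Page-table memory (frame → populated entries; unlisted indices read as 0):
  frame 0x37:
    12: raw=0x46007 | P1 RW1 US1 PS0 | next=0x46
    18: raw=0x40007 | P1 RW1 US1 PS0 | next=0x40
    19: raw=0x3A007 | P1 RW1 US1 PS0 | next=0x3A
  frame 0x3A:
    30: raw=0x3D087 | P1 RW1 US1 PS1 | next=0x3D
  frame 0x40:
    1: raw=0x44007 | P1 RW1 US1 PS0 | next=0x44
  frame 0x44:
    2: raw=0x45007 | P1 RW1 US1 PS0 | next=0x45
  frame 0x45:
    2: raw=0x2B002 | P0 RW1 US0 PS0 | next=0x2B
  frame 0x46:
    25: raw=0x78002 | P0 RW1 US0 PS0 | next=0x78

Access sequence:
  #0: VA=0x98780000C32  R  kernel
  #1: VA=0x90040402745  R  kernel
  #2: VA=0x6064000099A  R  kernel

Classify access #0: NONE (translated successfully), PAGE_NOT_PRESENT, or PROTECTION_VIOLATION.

Trace:
#0 VA=0x98780000C32 (r,kernel):
  L0: frame=0x37 idx=19 entry=0x3A007 [P=1 RW=1 US=1 PS=0]
  L1: frame=0x3A idx=30 entry=0x3D087 [P=1 RW=1 US=1 PS=1]
  → PA=0x3DC32 (huge @L1)  (2 entries read)
#1 VA=0x90040402745 (r,kernel):
  L0: frame=0x37 idx=18 entry=0x40007 [P=1 RW=1 US=1 PS=0]
  L1: frame=0x40 idx=1 entry=0x44007 [P=1 RW=1 US=1 PS=0]
  L2: frame=0x44 idx=2 entry=0x45007 [P=1 RW=1 US=1 PS=0]
  L3: frame=0x45 idx=2 entry=0x2B002 [P=0 RW=1 US=0 PS=0]
  → PAGE_NOT_PRESENT  (4 entries read)
#2 VA=0x6064000099A (r,kernel):
  L0: frame=0x37 idx=12 entry=0x46007 [P=1 RW=1 US=1 PS=0]
  L1: frame=0x46 idx=25 entry=0x78002 [P=0 RW=1 US=0 PS=0]
  → PAGE_NOT_PRESENT  (2 entries read)

Access #0 fault: NONE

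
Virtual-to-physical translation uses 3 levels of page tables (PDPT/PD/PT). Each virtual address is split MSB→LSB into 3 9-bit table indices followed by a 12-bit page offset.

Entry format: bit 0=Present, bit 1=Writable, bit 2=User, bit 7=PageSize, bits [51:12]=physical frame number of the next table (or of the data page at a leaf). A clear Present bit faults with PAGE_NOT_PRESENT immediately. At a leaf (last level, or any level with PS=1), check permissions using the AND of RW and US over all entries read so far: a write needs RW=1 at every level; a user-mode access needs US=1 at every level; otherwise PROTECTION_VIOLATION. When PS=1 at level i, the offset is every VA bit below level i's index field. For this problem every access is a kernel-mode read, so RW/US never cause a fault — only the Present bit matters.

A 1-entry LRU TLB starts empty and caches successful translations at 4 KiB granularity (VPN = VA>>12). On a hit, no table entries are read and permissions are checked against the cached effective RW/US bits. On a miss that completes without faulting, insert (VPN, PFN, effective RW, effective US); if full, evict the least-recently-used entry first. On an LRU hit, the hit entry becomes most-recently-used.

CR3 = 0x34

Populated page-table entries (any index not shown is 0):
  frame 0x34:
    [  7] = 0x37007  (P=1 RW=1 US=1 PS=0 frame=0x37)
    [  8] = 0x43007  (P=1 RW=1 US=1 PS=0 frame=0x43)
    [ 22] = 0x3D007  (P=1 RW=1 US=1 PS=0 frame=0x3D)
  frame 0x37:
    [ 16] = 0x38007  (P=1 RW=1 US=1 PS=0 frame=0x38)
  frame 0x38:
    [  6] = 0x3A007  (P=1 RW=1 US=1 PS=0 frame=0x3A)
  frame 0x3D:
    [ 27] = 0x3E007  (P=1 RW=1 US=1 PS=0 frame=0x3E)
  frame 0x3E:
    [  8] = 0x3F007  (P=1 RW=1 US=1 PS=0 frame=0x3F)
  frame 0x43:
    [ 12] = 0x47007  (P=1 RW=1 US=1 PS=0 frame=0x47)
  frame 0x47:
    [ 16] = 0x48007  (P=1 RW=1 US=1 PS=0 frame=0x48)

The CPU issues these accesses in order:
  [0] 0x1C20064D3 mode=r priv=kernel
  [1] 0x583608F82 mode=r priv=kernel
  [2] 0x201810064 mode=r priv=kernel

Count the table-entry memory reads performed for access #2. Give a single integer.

Walk each access:
#0 VA=0x1C20064D3 (r,kernel):
  L0 @0x34[7] → 0x37007  P=1,RW=1,US=1,PS=0
  L1 @0x37[16] → 0x38007  P=1,RW=1,US=1,PS=0
  L2 @0x38[6] → 0x3A007  P=1,RW=1,US=1,PS=0
  → PA=0x3A4D3  (3 entries read)
#1 VA=0x583608F82 (r,kernel):
  L0 @0x34[22] → 0x3D007  P=1,RW=1,US=1,PS=0
  L1 @0x3D[27] → 0x3E007  P=1,RW=1,US=1,PS=0
  L2 @0x3E[8] → 0x3F007  P=1,RW=1,US=1,PS=0
  → PA=0x3FF82  (3 entries read)
#2 VA=0x201810064 (r,kernel):
  L0 @0x34[8] → 0x43007  P=1,RW=1,US=1,PS=0
  L1 @0x43[12] → 0x47007  P=1,RW=1,US=1,PS=0
  L2 @0x47[16] → 0x48007  P=1,RW=1,US=1,PS=0
  → PA=0x48064  (3 entries read)

Entries read for #2: 3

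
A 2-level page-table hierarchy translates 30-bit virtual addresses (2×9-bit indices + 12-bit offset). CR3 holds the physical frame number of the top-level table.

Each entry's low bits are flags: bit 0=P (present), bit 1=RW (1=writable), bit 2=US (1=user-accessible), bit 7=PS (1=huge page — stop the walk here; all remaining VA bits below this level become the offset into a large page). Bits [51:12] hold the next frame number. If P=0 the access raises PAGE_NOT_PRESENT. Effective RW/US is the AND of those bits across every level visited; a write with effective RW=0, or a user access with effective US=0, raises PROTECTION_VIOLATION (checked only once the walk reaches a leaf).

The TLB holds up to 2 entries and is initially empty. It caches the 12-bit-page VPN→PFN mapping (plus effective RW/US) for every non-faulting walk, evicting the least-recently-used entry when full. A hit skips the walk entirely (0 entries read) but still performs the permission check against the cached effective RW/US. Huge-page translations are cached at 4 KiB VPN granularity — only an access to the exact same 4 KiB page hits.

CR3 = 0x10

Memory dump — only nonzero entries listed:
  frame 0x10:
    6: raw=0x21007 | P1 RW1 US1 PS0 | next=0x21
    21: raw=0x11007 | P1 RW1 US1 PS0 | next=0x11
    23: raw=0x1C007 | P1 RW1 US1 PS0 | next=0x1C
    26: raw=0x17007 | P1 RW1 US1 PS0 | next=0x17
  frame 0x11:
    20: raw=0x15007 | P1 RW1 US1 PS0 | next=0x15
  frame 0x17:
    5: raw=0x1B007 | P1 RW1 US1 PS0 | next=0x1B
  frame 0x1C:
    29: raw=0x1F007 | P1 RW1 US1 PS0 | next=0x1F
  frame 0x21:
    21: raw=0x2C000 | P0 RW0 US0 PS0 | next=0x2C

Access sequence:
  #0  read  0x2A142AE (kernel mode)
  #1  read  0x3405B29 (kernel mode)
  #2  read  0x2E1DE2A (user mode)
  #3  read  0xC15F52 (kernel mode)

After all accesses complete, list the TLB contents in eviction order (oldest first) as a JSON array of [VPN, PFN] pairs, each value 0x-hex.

Trace:
#0 VA=0x2A142AE (r,kernel):
  lvl0: tbl 0x10, slot 21 ⇒ 0x11007 (P1/RW1/US1/PS0)
  lvl1: tbl 0x11, slot 20 ⇒ 0x15007 (P1/RW1/US1/PS0)
  ✓ 0x152AE  — 2 lookups
#1 VA=0x3405B29 (r,kernel):
  lvl0: tbl 0x10, slot 26 ⇒ 0x17007 (P1/RW1/US1/PS0)
  lvl1: tbl 0x17, slot 5 ⇒ 0x1B007 (P1/RW1/US1/PS0)
  ✓ 0x1BB29  — 2 lookups
#2 VA=0x2E1DE2A (r,user):
  lvl0: tbl 0x10, slot 23 ⇒ 0x1C007 (P1/RW1/US1/PS0)
  lvl1: tbl 0x1C, slot 29 ⇒ 0x1F007 (P1/RW1/US1/PS0)
  ✓ 0x1FE2A  — 2 lookups
#3 VA=0xC15F52 (r,kernel):
  lvl0: tbl 0x10, slot 6 ⇒ 0x21007 (P1/RW1/US1/PS0)
  lvl1: tbl 0x21, slot 21 ⇒ 0x2C000 (P0/RW0/US0/PS0)
  ⇒ fault: PAGE_NOT_PRESENT  — 2 lookups

TLB: [["0x3405", "0x1B"], ["0x2E1D", "0x1F"]]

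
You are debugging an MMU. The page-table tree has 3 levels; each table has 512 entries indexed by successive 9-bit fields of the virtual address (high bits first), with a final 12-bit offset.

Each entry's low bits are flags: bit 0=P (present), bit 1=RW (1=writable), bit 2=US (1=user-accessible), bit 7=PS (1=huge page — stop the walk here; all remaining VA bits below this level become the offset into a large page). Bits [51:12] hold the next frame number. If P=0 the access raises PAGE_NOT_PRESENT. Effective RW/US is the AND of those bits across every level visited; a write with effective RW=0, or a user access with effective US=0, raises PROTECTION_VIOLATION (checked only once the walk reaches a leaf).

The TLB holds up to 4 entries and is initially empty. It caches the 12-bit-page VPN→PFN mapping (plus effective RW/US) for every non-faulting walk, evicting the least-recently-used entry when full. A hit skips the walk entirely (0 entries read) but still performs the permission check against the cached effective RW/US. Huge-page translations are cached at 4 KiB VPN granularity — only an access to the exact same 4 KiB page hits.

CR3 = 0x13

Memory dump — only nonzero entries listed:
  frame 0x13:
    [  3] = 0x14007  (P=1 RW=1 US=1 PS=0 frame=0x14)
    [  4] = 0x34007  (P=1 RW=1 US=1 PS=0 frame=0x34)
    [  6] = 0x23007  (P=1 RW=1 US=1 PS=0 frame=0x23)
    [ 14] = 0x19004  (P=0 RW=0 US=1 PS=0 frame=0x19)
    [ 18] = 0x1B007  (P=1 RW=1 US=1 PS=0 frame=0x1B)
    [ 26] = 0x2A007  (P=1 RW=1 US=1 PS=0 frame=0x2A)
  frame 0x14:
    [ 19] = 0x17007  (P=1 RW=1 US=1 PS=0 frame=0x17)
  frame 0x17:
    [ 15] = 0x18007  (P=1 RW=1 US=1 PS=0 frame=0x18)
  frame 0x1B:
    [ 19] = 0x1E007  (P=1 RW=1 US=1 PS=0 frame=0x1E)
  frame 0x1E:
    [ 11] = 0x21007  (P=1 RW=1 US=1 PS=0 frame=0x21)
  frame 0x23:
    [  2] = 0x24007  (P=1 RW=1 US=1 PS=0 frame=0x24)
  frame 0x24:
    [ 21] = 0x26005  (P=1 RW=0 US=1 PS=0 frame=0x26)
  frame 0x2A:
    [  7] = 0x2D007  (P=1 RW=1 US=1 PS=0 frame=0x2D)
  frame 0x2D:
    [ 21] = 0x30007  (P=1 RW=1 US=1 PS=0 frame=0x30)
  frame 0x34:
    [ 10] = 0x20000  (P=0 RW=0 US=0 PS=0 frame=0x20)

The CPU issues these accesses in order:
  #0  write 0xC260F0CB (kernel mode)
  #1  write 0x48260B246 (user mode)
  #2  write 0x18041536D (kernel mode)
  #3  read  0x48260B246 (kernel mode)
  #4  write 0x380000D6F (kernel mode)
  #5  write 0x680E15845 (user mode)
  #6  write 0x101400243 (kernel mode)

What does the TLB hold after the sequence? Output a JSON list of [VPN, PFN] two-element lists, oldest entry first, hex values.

Walk each access:
#0 VA=0xC260F0CB (w,kernel):
  L0: frame=0x13 idx=3 entry=0x14007 [P=1 RW=1 US=1 PS=0]
  L1: frame=0x14 idx=19 entry=0x17007 [P=1 RW=1 US=1 PS=0]
  L2: frame=0x17 idx=15 entry=0x18007 [P=1 RW=1 US=1 PS=0]
  ⇒ phys 0x180CB  [3 reads]
#1 VA=0x48260B246 (w,user):
  L0: frame=0x13 idx=18 entry=0x1B007 [P=1 RW=1 US=1 PS=0]
  L1: frame=0x1B idx=19 entry=0x1E007 [P=1 RW=1 US=1 PS=0]
  L2: frame=0x1E idx=11 entry=0x21007 [P=1 RW=1 US=1 PS=0]
  ⇒ phys 0x21246  [3 reads]
#2 VA=0x18041536D (w,kernel):
  L0: frame=0x13 idx=6 entry=0x23007 [P=1 RW=1 US=1 PS=0]
  L1: frame=0x23 idx=2 entry=0x24007 [P=1 RW=1 US=1 PS=0]
  L2: frame=0x24 idx=21 entry=0x26005 [P=1 RW=0 US=1 PS=0]
  ⇒ fault: PROTECTION_VIOLATION  — 3 lookups
#3 VA=0x48260B246 (r,kernel):
  TLB hit vpn=0x48260B → PA=0x21246
#4 VA=0x380000D6F (w,kernel):
  L0: frame=0x13 idx=14 entry=0x19004 [P=0 RW=0 US=1 PS=0]
  ⇒ fault: PAGE_NOT_PRESENT  — 1 lookups
#5 VA=0x680E15845 (w,user):
  L0: frame=0x13 idx=26 entry=0x2A007 [P=1 RW=1 US=1 PS=0]
  L1: frame=0x2A idx=7 entry=0x2D007 [P=1 RW=1 US=1 PS=0]
  L2: frame=0x2D idx=21 entry=0x30007 [P=1 RW=1 US=1 PS=0]
  ⇒ phys 0x30845  [3 reads]
#6 VA=0x101400243 (w,kernel):
  L0: frame=0x13 idx=4 entry=0x34007 [P=1 RW=1 US=1 PS=0]
  L1: frame=0x34 idx=10 entry=0x20000 [P=0 RW=0 US=0 PS=0]
  ⇒ fault: PAGE_NOT_PRESENT  — 2 lookups

TLB: [["0xC260F", "0x18"], ["0x48260B", "0x21"], ["0x680E15", "0x30"]]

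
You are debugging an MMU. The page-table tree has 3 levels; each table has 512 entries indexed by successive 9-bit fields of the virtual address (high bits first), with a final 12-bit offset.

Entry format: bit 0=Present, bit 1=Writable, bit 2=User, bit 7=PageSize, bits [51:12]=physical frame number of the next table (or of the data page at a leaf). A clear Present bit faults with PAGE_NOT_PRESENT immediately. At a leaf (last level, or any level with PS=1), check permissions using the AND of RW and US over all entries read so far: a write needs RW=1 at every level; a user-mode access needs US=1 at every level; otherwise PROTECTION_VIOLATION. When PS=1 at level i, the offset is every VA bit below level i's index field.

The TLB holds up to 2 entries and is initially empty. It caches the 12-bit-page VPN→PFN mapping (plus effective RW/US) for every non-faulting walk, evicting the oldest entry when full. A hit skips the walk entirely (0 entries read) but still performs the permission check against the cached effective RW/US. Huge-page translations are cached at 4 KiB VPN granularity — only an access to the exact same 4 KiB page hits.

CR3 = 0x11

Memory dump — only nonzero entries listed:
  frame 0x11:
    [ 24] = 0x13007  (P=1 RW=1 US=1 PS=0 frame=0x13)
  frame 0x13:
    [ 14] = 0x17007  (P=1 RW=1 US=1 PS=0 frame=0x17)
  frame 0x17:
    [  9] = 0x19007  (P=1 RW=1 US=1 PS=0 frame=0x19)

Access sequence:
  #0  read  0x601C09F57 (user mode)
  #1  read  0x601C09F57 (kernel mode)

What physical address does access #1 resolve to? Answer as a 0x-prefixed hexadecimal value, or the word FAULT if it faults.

Per-access translation:
#0 VA=0x601C09F57 (r,user):
  L0 @0x11[24] → 0x13007  P=1,RW=1,US=1,PS=0
  L1 @0x13[14] → 0x17007  P=1,RW=1,US=1,PS=0
  L2 @0x17[9] → 0x19007  P=1,RW=1,US=1,PS=0
  ⇒ phys 0x19F57  [3 reads]
#1 VA=0x601C09F57 (r,kernel):
  TLB hit vpn=0x601C09 → PA=0x19F57

Access #1 PA: 0x19F57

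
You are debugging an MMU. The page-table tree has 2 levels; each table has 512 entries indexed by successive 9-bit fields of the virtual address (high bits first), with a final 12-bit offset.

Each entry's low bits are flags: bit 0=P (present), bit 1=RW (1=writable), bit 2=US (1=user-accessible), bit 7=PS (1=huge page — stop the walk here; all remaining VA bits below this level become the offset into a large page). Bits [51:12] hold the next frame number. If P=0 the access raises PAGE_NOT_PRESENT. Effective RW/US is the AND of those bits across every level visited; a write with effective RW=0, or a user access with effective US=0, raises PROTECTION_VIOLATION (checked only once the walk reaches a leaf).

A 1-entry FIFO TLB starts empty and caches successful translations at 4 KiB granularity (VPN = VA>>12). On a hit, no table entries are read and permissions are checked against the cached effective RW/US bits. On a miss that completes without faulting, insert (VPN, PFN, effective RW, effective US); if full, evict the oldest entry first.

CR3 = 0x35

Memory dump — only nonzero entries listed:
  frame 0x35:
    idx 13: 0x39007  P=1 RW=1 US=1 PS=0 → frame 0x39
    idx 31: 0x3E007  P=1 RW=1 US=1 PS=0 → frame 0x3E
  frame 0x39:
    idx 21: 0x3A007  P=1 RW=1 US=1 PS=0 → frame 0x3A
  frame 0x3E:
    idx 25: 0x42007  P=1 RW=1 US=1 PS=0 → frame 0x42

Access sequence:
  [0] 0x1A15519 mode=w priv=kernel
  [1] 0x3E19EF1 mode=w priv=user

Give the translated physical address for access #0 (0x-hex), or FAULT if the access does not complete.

Walk each access:
#0 VA=0x1A15519 (w,kernel):
  lvl0: tbl 0x35, slot 13 ⇒ 0x39007 (P1/RW1/US1/PS0)
  lvl1: tbl 0x39, slot 21 ⇒ 0x3A007 (P1/RW1/US1/PS0)
  → PA=0x3A519  (2 entries read)
#1 VA=0x3E19EF1 (w,user):
  lvl0: tbl 0x35, slot 31 ⇒ 0x3E007 (P1/RW1/US1/PS0)
  lvl1: tbl 0x3E, slot 25 ⇒ 0x42007 (P1/RW1/US1/PS0)
  → PA=0x42EF1  (2 entries read)

Access #0 PA: 0x3A519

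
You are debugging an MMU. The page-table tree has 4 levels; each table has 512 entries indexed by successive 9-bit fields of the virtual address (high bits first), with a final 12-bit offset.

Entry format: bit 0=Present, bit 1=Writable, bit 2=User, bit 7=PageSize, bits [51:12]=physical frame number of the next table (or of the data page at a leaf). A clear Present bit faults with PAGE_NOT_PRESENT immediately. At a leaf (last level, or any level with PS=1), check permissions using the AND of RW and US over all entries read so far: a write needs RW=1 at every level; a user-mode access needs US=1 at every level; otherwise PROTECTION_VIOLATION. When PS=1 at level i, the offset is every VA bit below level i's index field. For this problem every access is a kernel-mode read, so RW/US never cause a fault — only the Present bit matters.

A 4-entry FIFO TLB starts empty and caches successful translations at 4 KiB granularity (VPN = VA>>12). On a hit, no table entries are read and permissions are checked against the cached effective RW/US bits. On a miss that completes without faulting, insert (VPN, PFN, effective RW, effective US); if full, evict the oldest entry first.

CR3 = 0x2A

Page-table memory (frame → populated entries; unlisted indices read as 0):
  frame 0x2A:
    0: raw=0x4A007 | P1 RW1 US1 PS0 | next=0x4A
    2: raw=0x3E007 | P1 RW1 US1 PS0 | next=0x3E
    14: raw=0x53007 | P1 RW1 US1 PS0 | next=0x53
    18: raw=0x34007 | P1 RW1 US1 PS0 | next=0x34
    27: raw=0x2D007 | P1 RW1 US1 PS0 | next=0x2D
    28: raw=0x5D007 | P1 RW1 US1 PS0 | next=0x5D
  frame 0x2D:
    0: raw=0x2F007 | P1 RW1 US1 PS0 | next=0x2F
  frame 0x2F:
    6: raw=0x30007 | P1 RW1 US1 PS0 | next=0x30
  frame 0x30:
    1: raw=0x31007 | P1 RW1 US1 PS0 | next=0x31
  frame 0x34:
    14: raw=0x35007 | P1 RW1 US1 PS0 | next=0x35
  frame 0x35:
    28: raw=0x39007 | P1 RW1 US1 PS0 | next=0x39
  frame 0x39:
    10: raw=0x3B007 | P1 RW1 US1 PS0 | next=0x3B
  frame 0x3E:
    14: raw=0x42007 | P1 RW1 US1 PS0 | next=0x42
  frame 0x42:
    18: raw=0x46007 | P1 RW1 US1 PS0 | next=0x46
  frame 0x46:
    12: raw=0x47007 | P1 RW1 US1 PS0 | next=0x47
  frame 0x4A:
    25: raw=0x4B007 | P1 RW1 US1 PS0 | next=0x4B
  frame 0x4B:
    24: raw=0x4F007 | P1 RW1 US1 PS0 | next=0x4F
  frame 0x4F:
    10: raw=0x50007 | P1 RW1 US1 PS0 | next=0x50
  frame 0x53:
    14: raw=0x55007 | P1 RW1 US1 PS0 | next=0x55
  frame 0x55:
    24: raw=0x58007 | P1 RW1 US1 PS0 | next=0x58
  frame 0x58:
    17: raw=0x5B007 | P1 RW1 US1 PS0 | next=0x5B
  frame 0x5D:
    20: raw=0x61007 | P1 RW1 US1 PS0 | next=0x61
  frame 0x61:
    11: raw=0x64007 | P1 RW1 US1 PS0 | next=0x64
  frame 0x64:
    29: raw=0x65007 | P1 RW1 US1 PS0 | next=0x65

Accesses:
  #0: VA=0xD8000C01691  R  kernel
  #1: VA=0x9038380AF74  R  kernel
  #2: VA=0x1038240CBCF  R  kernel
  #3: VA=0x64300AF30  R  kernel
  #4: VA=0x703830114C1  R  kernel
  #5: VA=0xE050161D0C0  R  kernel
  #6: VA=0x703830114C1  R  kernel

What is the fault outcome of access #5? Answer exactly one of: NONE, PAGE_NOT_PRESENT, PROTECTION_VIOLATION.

Walk each access:
#0 VA=0xD8000C01691 (r,kernel):
  L0 @0x2A[27] → 0x2D007  P=1,RW=1,US=1,PS=0
  L1 @0x2D[0] → 0x2F007  P=1,RW=1,US=1,PS=0
  L2 @0x2F[6] → 0x30007  P=1,RW=1,US=1,PS=0
  L3 @0x30[1] → 0x31007  P=1,RW=1,US=1,PS=0
  ✓ 0x31691  — 4 lookups
#1 VA=0x9038380AF74 (r,kernel):
  L0 @0x2A[18] → 0x34007  P=1,RW=1,US=1,PS=0
  L1 @0x34[14] → 0x35007  P=1,RW=1,US=1,PS=0
  L2 @0x35[28] → 0x39007  P=1,RW=1,US=1,PS=0
  L3 @0x39[10] → 0x3B007  P=1,RW=1,US=1,PS=0
  ✓ 0x3BF74  — 4 lookups
#2 VA=0x1038240CBCF (r,kernel):
  L0 @0x2A[2] → 0x3E007  P=1,RW=1,US=1,PS=0
  L1 @0x3E[14] → 0x42007  P=1,RW=1,US=1,PS=0
  L2 @0x42[18] → 0x46007  P=1,RW=1,US=1,PS=0
  L3 @0x46[12] → 0x47007  P=1,RW=1,US=1,PS=0
  ✓ 0x47BCF  — 4 lookups
#3 VA=0x64300AF30 (r,kernel):
  L0 @0x2A[0] → 0x4A007  P=1,RW=1,US=1,PS=0
  L1 @0x4A[25] → 0x4B007  P=1,RW=1,US=1,PS=0
  L2 @0x4B[24] → 0x4F007  P=1,RW=1,US=1,PS=0
  L3 @0x4F[10] → 0x50007  P=1,RW=1,US=1,PS=0
  ✓ 0x50F30  — 4 lookups
#4 VA=0x703830114C1 (r,kernel):
  L0 @0x2A[14] → 0x53007  P=1,RW=1,US=1,PS=0
  L1 @0x53[14] → 0x55007  P=1,RW=1,US=1,PS=0
  L2 @0x55[24] → 0x58007  P=1,RW=1,US=1,PS=0
  L3 @0x58[17] → 0x5B007  P=1,RW=1,US=1,PS=0
  ✓ 0x5B4C1  — 4 lookups
#5 VA=0xE050161D0C0 (r,kernel):
  L0 @0x2A[28] → 0x5D007  P=1,RW=1,US=1,PS=0
  L1 @0x5D[20] → 0x61007  P=1,RW=1,US=1,PS=0
  L2 @0x61[11] → 0x64007  P=1,RW=1,US=1,PS=0
  L3 @0x64[29] → 0x65007  P=1,RW=1,US=1,PS=0
  ✓ 0x650C0  — 4 lookups
#6 VA=0x703830114C1 (r,kernel):
  TLB hit vpn=0x70383011 → PA=0x5B4C1

Access #5 fault: NONE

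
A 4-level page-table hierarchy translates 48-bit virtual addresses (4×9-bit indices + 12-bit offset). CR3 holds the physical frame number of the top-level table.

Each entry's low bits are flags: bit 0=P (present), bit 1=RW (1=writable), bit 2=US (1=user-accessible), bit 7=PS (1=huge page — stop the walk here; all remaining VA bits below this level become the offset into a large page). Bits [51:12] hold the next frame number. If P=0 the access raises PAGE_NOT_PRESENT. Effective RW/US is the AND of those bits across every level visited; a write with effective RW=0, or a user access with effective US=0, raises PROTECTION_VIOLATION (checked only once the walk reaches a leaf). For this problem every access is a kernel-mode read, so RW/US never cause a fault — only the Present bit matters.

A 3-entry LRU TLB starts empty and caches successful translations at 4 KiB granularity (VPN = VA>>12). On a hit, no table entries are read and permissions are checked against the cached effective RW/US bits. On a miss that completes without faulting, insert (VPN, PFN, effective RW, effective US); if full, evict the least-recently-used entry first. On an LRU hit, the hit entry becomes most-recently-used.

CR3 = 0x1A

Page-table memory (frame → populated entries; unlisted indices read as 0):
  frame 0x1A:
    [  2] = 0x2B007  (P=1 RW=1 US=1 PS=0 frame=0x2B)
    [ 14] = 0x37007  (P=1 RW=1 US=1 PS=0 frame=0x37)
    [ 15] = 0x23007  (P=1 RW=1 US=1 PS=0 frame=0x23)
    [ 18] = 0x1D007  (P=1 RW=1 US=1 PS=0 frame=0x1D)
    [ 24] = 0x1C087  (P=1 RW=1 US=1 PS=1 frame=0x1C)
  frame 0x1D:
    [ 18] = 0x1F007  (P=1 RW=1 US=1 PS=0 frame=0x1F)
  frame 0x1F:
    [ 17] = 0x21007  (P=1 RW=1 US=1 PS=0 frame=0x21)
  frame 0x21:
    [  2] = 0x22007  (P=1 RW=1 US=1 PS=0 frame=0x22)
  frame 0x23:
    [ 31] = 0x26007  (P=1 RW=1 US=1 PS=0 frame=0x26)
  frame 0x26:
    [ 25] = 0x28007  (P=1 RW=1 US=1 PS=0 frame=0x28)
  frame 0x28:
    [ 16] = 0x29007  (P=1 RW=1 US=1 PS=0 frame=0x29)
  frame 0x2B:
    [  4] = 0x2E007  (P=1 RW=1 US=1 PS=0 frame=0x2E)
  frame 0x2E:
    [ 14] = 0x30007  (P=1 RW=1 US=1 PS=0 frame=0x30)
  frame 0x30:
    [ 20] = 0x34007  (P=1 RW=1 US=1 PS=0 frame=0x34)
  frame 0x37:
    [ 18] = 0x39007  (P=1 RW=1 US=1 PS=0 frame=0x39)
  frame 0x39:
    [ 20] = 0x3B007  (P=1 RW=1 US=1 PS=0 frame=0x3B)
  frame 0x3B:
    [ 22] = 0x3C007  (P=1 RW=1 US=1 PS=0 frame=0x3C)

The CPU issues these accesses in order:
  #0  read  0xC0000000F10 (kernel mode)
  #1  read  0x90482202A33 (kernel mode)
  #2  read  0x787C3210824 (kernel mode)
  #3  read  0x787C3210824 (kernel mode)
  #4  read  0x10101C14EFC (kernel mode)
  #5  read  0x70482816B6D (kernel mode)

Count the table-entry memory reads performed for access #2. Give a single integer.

Per-access translation:
#0 VA=0xC0000000F10 (r,kernel):
  L0 @0x1A[24] → 0x1C087  P=1,RW=1,US=1,PS=1
  ⇒ phys 0x1CF10 (huge @L0)  [1 reads]
#1 VA=0x90482202A33 (r,kernel):
  L0 @0x1A[18] → 0x1D007  P=1,RW=1,US=1,PS=0
  L1 @0x1D[18] → 0x1F007  P=1,RW=1,US=1,PS=0
  L2 @0x1F[17] → 0x21007  P=1,RW=1,US=1,PS=0
  L3 @0x21[2] → 0x22007  P=1,RW=1,US=1,PS=0
  ⇒ phys 0x22A33  [4 reads]
#2 VA=0x787C3210824 (r,kernel):
  L0 @0x1A[15] → 0x23007  P=1,RW=1,US=1,PS=0
  L1 @0x23[31] → 0x26007  P=1,RW=1,US=1,PS=0
  L2 @0x26[25] → 0x28007  P=1,RW=1,US=1,PS=0
  L3 @0x28[16] → 0x29007  P=1,RW=1,US=1,PS=0
  ⇒ phys 0x29824  [4 reads]
#3 VA=0x787C3210824 (r,kernel):
  TLB hit vpn=0x787C3210 → PA=0x29824
#4 VA=0x10101C14EFC (r,kernel):
  L0 @0x1A[2] → 0x2B007  P=1,RW=1,US=1,PS=0
  L1 @0x2B[4] → 0x2E007  P=1,RW=1,US=1,PS=0
  L2 @0x2E[14] → 0x30007  P=1,RW=1,US=1,PS=0
  L3 @0x30[20] → 0x34007  P=1,RW=1,US=1,PS=0
  ⇒ phys 0x34EFC  [4 reads]
#5 VA=0x70482816B6D (r,kernel):
  L0 @0x1A[14] → 0x37007  P=1,RW=1,US=1,PS=0
  L1 @0x37[18] → 0x39007  P=1,RW=1,US=1,PS=0
  L2 @0x39[20] → 0x3B007  P=1,RW=1,US=1,PS=0
  L3 @0x3B[22] → 0x3C007  P=1,RW=1,US=1,PS=0
  ⇒ phys 0x3CB6D  [4 reads]

Entries read for #2: 4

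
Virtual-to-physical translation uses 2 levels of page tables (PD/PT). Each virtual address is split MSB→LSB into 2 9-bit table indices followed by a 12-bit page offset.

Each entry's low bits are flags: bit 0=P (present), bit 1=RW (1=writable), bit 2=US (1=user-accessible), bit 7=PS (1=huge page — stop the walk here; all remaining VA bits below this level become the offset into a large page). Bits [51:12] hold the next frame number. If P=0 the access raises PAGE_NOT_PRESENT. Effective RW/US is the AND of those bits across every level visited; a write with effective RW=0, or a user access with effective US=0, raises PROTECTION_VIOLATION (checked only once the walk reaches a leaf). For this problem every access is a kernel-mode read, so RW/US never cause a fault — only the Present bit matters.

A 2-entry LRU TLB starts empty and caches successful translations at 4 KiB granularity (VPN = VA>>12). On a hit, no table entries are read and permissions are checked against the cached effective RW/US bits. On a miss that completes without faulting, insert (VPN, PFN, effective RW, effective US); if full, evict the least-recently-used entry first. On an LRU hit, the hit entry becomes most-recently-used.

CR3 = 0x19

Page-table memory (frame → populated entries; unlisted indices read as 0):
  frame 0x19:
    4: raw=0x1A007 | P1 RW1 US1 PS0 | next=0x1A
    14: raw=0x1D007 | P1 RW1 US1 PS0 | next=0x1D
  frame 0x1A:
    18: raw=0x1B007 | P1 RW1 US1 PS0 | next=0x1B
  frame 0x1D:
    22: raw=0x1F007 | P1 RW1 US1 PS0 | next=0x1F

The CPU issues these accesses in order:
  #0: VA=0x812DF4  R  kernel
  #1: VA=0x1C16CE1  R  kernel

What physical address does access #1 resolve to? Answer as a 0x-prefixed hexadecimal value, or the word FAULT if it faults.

Per-access translation:
#0 VA=0x812DF4 (r,kernel):
  [0] read 0x19 idx=4: raw=0x1A007 flags P=1 W=1 U=1 S=0
  [1] read 0x1A idx=18: raw=0x1B007 flags P=1 W=1 U=1 S=0
  → PA=0x1BDF4  (2 entries read)
#1 VA=0x1C16CE1 (r,kernel):
  [0] read 0x19 idx=14: raw=0x1D007 flags P=1 W=1 U=1 S=0
  [1] read 0x1D idx=22: raw=0x1F007 flags P=1 W=1 U=1 S=0
  → PA=0x1FCE1  (2 entries read)

Access #1 PA: 0x1FCE1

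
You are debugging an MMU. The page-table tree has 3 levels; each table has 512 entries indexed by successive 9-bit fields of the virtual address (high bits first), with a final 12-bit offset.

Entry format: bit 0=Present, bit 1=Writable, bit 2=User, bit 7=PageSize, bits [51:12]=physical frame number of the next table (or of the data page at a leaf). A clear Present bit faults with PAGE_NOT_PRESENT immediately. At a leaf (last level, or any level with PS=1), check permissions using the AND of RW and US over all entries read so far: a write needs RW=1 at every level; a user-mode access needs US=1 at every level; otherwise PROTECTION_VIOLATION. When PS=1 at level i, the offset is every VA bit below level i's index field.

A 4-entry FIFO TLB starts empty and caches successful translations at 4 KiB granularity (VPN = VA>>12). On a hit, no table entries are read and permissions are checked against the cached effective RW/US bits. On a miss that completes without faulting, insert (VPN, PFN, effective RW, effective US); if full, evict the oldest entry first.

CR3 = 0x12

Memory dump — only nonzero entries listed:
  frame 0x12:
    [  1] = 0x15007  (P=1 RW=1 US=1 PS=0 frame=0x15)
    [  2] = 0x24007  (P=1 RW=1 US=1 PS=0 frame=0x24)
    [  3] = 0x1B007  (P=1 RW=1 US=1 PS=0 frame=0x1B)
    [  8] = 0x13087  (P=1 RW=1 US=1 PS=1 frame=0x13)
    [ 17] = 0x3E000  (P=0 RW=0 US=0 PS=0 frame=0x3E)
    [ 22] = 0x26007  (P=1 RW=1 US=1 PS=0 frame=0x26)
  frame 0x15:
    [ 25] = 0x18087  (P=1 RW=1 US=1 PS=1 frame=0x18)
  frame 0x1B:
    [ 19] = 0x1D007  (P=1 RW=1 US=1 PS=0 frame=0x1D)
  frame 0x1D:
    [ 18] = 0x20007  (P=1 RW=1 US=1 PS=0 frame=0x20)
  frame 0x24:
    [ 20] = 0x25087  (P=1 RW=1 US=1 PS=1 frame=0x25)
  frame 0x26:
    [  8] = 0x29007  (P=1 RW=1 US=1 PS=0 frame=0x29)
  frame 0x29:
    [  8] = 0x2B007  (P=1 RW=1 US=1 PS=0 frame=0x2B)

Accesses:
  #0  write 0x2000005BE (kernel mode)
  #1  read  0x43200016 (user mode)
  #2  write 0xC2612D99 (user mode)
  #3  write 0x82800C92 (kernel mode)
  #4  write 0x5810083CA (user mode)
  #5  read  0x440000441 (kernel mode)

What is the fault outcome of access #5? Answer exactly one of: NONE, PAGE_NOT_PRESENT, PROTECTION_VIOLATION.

Per-access translation:
#0 VA=0x2000005BE (w,kernel):
  L0 @0x12[8] → 0x13087  P=1,RW=1,US=1,PS=1
  ✓ 0x135BE (huge @L0)  — 1 lookups
#1 VA=0x43200016 (r,user):
  L0 @0x12[1] → 0x15007  P=1,RW=1,US=1,PS=0
  L1 @0x15[25] → 0x18087  P=1,RW=1,US=1,PS=1
  ✓ 0x18016 (huge @L1)  — 2 lookups
#2 VA=0xC2612D99 (w,user):
  L0 @0x12[3] → 0x1B007  P=1,RW=1,US=1,PS=0
  L1 @0x1B[19] → 0x1D007  P=1,RW=1,US=1,PS=0
  L2 @0x1D[18] → 0x20007  P=1,RW=1,US=1,PS=0
  ✓ 0x20D99  — 3 lookups
#3 VA=0x82800C92 (w,kernel):
  L0 @0x12[2] → 0x24007  P=1,RW=1,US=1,PS=0
  L1 @0x24[20] → 0x25087  P=1,RW=1,US=1,PS=1
  ✓ 0x25C92 (huge @L1)  — 2 lookups
#4 VA=0x5810083CA (w,user):
  L0 @0x12[22] → 0x26007  P=1,RW=1,US=1,PS=0
  L1 @0x26[8] → 0x29007  P=1,RW=1,US=1,PS=0
  L2 @0x29[8] → 0x2B007  P=1,RW=1,US=1,PS=0
  ✓ 0x2B3CA  — 3 lookups
#5 VA=0x440000441 (r,kernel):
  L0 @0x12[17] → 0x3E000  P=0,RW=0,US=0,PS=0
  ✗ PAGE_NOT_PRESENT  [1 reads]

Access #5 fault: PAGE_NOT_PRESENT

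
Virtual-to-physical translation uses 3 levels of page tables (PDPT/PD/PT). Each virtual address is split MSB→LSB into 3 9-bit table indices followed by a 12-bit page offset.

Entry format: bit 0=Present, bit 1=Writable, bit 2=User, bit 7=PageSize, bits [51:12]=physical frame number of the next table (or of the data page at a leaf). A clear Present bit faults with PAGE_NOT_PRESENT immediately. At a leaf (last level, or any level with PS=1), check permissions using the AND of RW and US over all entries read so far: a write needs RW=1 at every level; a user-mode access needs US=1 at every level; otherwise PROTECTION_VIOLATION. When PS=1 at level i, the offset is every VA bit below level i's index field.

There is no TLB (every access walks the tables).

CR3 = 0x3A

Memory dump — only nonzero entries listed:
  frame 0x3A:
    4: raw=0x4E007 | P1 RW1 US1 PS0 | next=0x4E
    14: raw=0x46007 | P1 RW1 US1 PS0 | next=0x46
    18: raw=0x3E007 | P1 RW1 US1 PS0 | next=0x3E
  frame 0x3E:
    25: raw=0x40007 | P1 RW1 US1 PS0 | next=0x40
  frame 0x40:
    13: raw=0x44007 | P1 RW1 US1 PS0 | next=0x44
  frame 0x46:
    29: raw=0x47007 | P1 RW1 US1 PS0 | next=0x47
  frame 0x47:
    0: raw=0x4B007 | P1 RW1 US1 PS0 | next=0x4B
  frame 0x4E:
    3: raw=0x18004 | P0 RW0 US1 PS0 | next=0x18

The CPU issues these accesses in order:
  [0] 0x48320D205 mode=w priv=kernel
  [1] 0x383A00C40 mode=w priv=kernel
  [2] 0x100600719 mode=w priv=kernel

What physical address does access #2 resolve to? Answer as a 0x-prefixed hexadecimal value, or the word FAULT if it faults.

Walk each access:
#0 VA=0x48320D205 (w,kernel):
  L0 @0x3A[18] → 0x3E007  P=1,RW=1,US=1,PS=0
  L1 @0x3E[25] → 0x40007  P=1,RW=1,US=1,PS=0
  L2 @0x40[13] → 0x44007  P=1,RW=1,US=1,PS=0
  ✓ 0x44205  — 3 lookups
#1 VA=0x383A00C40 (w,kernel):
  L0 @0x3A[14] → 0x46007  P=1,RW=1,US=1,PS=0
  L1 @0x46[29] → 0x47007  P=1,RW=1,US=1,PS=0
  L2 @0x47[0] → 0x4B007  P=1,RW=1,US=1,PS=0
  ✓ 0x4BC40  — 3 lookups
#2 VA=0x100600719 (w,kernel):
  L0 @0x3A[4] → 0x4E007  P=1,RW=1,US=1,PS=0
  L1 @0x4E[3] → 0x18004  P=0,RW=0,US=1,PS=0
  ✗ PAGE_NOT_PRESENT  [2 reads]

Access #2 PA: FAULT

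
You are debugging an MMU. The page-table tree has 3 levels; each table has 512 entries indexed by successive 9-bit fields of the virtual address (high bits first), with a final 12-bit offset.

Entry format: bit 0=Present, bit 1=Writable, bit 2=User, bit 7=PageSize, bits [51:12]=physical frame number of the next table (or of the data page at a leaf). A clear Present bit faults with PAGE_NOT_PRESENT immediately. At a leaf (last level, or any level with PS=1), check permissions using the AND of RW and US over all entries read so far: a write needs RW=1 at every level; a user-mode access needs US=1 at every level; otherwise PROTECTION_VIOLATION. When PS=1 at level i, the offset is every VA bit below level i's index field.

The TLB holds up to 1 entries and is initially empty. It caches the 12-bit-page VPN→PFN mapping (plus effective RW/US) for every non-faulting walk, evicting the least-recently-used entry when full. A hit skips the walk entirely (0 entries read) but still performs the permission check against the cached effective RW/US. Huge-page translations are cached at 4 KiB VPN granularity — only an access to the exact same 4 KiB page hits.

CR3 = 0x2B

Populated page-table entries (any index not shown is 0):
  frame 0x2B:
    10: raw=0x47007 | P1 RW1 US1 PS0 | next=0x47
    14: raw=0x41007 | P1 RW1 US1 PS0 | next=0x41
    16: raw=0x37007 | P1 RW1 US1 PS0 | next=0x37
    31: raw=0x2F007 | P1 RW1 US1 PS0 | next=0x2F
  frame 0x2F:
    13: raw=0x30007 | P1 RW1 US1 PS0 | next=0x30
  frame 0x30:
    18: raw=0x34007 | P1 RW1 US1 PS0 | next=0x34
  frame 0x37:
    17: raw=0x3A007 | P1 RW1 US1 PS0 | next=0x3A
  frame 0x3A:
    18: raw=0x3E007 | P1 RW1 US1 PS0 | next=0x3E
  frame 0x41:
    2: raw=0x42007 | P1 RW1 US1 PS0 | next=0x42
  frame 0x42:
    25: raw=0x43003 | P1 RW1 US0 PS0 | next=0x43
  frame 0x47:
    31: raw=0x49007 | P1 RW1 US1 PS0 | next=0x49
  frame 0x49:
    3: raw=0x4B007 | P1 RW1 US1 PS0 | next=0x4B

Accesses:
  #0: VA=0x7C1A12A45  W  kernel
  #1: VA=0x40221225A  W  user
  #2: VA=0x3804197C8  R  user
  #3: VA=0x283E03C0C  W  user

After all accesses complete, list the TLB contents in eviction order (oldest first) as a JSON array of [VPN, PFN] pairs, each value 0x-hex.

Trace:
#0 VA=0x7C1A12A45 (w,kernel):
  L0: frame=0x2B idx=31 entry=0x2F007 [P=1 RW=1 US=1 PS=0]
  L1: frame=0x2F idx=13 entry=0x30007 [P=1 RW=1 US=1 PS=0]
  L2: frame=0x30 idx=18 entry=0x34007 [P=1 RW=1 US=1 PS=0]
  ✓ 0x34A45  — 3 lookups
#1 VA=0x40221225A (w,user):
  L0: frame=0x2B idx=16 entry=0x37007 [P=1 RW=1 US=1 PS=0]
  L1: frame=0x37 idx=17 entry=0x3A007 [P=1 RW=1 US=1 PS=0]
  L2: frame=0x3A idx=18 entry=0x3E007 [P=1 RW=1 US=1 PS=0]
  ✓ 0x3E25A  — 3 lookups
#2 VA=0x3804197C8 (r,user):
  L0: frame=0x2B idx=14 entry=0x41007 [P=1 RW=1 US=1 PS=0]
  L1: frame=0x41 idx=2 entry=0x42007 [P=1 RW=1 US=1 PS=0]
  L2: frame=0x42 idx=25 entry=0x43003 [P=1 RW=1 US=0 PS=0]
  → PROTECTION_VIOLATION  (3 entries read)
#3 VA=0x283E03C0C (w,user):
  L0: frame=0x2B idx=10 entry=0x47007 [P=1 RW=1 US=1 PS=0]
  L1: frame=0x47 idx=31 entry=0x49007 [P=1 RW=1 US=1 PS=0]
  L2: frame=0x49 idx=3 entry=0x4B007 [P=1 RW=1 US=1 PS=0]
  ✓ 0x4BC0C  — 3 lookups

TLB: [["0x283E03", "0x4B"]]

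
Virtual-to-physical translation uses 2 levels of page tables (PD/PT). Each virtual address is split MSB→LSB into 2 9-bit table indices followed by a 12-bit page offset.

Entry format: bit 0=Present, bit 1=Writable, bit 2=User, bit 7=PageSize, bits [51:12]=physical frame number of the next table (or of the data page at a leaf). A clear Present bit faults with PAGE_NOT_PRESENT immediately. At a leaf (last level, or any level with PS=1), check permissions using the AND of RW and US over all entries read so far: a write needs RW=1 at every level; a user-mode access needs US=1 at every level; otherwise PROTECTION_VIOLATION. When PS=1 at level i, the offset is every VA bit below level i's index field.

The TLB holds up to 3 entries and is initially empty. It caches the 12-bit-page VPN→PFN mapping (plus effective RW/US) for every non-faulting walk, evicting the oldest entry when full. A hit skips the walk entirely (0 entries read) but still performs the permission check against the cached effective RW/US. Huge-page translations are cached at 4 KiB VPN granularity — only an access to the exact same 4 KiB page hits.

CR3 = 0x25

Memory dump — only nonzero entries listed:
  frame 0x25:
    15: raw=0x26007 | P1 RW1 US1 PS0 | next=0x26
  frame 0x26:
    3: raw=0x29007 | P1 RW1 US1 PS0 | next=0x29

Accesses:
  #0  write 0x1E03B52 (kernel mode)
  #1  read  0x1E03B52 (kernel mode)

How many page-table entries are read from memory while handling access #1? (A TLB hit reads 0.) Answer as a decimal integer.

Trace:
#0 VA=0x1E03B52 (w,kernel):
  [0] read 0x25 idx=15: raw=0x26007 flags P=1 W=1 U=1 S=0
  [1] read 0x26 idx=3: raw=0x29007 flags P=1 W=1 U=1 S=0
  ⇒ phys 0x29B52  [2 reads]
#1 VA=0x1E03B52 (r,kernel):
  TLB hit vpn=0x1E03 → PA=0x29B52

Entries read for #1: 0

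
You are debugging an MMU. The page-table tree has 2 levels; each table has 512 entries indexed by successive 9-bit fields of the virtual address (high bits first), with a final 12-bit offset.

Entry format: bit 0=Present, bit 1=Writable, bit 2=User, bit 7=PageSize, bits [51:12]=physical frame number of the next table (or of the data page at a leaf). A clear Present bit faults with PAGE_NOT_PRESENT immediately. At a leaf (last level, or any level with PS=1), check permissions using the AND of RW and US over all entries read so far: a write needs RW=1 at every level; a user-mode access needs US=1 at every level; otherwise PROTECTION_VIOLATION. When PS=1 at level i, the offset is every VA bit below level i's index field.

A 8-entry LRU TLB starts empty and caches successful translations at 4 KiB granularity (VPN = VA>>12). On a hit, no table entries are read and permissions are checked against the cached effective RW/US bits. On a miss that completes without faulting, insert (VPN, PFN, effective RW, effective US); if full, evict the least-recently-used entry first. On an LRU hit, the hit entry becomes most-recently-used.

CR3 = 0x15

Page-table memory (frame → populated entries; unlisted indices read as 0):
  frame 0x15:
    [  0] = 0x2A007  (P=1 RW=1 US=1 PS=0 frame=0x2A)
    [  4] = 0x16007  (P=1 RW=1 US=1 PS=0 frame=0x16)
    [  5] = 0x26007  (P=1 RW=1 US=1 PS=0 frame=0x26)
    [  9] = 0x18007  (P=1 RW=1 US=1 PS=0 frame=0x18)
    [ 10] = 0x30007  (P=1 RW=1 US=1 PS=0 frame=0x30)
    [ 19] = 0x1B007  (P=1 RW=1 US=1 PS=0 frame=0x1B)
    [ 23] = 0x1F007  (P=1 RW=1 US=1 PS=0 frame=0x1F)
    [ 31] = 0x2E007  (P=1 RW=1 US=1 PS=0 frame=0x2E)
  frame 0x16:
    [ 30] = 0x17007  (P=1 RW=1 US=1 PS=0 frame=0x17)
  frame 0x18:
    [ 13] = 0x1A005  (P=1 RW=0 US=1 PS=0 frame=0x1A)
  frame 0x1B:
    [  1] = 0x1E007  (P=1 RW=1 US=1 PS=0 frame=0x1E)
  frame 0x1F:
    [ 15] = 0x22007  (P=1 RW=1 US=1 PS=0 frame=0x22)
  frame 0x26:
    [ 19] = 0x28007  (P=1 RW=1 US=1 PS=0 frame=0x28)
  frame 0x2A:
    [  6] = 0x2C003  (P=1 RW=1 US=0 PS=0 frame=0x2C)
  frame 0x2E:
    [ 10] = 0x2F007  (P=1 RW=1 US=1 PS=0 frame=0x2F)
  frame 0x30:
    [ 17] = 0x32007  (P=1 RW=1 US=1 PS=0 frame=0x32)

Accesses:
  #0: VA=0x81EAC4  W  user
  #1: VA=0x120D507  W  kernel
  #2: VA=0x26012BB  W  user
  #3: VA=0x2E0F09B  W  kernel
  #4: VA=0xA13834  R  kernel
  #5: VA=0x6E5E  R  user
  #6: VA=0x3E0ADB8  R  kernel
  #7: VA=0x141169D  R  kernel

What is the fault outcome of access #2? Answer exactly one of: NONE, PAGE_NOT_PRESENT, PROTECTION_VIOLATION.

Walk each access:
#0 VA=0x81EAC4 (w,user):
  lvl0: tbl 0x15, slot 4 ⇒ 0x16007 (P1/RW1/US1/PS0)
  lvl1: tbl 0x16, slot 30 ⇒ 0x17007 (P1/RW1/US1/PS0)
  ✓ 0x17AC4  — 2 lookups
#1 VA=0x120D507 (w,kernel):
  lvl0: tbl 0x15, slot 9 ⇒ 0x18007 (P1/RW1/US1/PS0)
  lvl1: tbl 0x18, slot 13 ⇒ 0x1A005 (P1/RW0/US1/PS0)
  ✗ PROTECTION_VIOLATION  [2 reads]
#2 VA=0x26012BB (w,user):
  lvl0: tbl 0x15, slot 19 ⇒ 0x1B007 (P1/RW1/US1/PS0)
  lvl1: tbl 0x1B, slot 1 ⇒ 0x1E007 (P1/RW1/US1/PS0)
  ✓ 0x1E2BB  — 2 lookups
#3 VA=0x2E0F09B (w,kernel):
  lvl0: tbl 0x15, slot 23 ⇒ 0x1F007 (P1/RW1/US1/PS0)
  lvl1: tbl 0x1F, slot 15 ⇒ 0x22007 (P1/RW1/US1/PS0)
  ✓ 0x2209B  — 2 lookups
#4 VA=0xA13834 (r,kernel):
  lvl0: tbl 0x15, slot 5 ⇒ 0x26007 (P1/RW1/US1/PS0)
  lvl1: tbl 0x26, slot 19 ⇒ 0x28007 (P1/RW1/US1/PS0)
  ✓ 0x28834  — 2 lookups
#5 VA=0x6E5E (r,user):
  lvl0: tbl 0x15, slot 0 ⇒ 0x2A007 (P1/RW1/US1/PS0)
  lvl1: tbl 0x2A, slot 6 ⇒ 0x2C003 (P1/RW1/US0/PS0)
  ✗ PROTECTION_VIOLATION  [2 reads]
#6 VA=0x3E0ADB8 (r,kernel):
  lvl0: tbl 0x15, slot 31 ⇒ 0x2E007 (P1/RW1/US1/PS0)
  lvl1: tbl 0x2E, slot 10 ⇒ 0x2F007 (P1/RW1/US1/PS0)
  ✓ 0x2FDB8  — 2 lookups
#7 VA=0x141169D (r,kernel):
  lvl0: tbl 0x15, slot 10 ⇒ 0x30007 (P1/RW1/US1/PS0)
  lvl1: tbl 0x30, slot 17 ⇒ 0x32007 (P1/RW1/US1/PS0)
  ✓ 0x3269D  — 2 lookups

Access #2 fault: NONE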